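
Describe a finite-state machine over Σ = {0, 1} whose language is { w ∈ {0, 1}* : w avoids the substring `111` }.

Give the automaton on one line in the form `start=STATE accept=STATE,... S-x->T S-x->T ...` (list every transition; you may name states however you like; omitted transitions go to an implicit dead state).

start=S0 accept=S0,S1,S2 S0-0->S0 S0-1->S1 S1-0->S0 S1-1->S2 S2-0->S0 S2-1->S3 S3-0->S3 S3-1->S3

Track partial matches of the forbidden pattern `111`. State S3 is a dead state reached once `111` has occurred; every other state accepts. S0 means no part of `111` is currently matched.
        0   1  
>* S0   S0  S1 
 * S1   S0  S2 
 * S2   S0  S3 
   S3   S3  S3 
(> = start, * = accepting)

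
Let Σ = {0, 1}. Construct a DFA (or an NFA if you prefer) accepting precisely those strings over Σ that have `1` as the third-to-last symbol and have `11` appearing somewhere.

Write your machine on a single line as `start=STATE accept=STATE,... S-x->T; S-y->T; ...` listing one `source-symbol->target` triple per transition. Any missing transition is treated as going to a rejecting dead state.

Build one automaton per condition and run them in lockstep. The first has 15 states tracking the last 3 symbols read; the second has 3 states tracking whether and how much of `11` has been seen. A product state is a pair (one from each), accepting exactly when both do. Equivalent product states are then merged.
With 10 states:
       0  1 
>  A   A  B 
   B   A  C 
   C   D  E 
 * D   F  G 
 * E   D  E 
 * F   H  I 
 * G   J  C 
   H   H  I 
   I   J  C 
   J   F  G 
(> = start, * = accepting)

start=A; accept=D,E,F,G; A-0->A; A-1->B; B-0->A; B-1->C; C-0->D; C-1->E; D-0->F; D-1->G; E-0->D; E-1->E; F-0->H; F-1->I; G-0->J; G-1->C; H-0->H; H-1->I; I-0->J; I-1->C; J-0->F; J-1->G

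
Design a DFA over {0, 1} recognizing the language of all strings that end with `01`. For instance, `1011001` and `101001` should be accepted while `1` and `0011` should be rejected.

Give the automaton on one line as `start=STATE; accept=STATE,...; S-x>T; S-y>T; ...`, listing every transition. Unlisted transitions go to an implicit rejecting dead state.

start=q0; accept=q2; q0-0>q1; q0-1>q0; q1-0>q1; q1-1>q2; q2-0>q1; q2-1>q0

Remember how much of `01` the current input suffix matches. State q0 means no match yet; q1 means the last symbol is `0`; q2 means the last 2 symbols are `01`. Only q2 accepts. On a mismatch, fall back to the longest proper suffix that is still a prefix of `01`.
3 states suffice.
        0   1  
>  q0   q1  q0 
   q1   q1  q2 
 * q2   q1  q0 
(> = start, * = accepting)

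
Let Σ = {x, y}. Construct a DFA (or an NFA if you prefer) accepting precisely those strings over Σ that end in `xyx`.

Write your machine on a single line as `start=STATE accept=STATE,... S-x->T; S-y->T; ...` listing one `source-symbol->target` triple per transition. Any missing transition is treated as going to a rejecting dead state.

start=s0; accept=s3; s0-x->s1; s0-y->s0; s1-x->s1; s1-y->s2; s2-x->s3; s2-y->s0; s3-x->s1; s3-y->s2

Let each state record the length of the longest suffix of the input read so far that is also a prefix of `xyx`. s1 means the last symbol is `x`; s2 means the last 2 symbols are `xy`; s3 means the last 3 symbols are `xyx`. Accept only at s3, where the string currently ends in `xyx`.
With 4 states:
        x   y  
>  s0   s1  s0 
   s1   s1  s2 
   s2   s3  s0 
 * s3   s1  s2 
(> = start, * = accepting)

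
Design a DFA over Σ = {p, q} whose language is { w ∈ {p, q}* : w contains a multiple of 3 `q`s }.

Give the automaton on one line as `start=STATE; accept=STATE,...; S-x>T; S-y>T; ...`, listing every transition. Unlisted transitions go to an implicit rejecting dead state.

The only thing that matters is how many `q`s have appeared, reduced mod 3. Use one state per residue: s0 for 0, …, s2 for 2. Reading `q` moves to the next residue; anything else stays put. s0 is accepting.
3 states suffice.
        p   q  
>* s0   s0  s1 
   s1   s1  s2 
   s2   s2  s0 
(> = start, * = accepting)

start=s0; accept=s0; s0-p>s0; s0-q>s1; s1-p>s1; s1-q>s2; s2-p>s2; s2-q>s0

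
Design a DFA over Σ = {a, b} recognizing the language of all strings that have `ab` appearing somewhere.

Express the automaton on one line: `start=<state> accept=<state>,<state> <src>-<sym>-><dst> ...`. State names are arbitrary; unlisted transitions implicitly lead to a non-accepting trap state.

States q0..q1 record the length of the longest prefix of `ab` that matches the current input suffix. Reaching q2 means `ab` has been seen, and we stay there forever. Accept from q2.
With 3 states:
        a   b  
>  q0   q1  q0 
   q1   q1  q2 
 * q2   q2  q2 
(> = start, * = accepting)

start=q0 accept=q2 q0-a->q1 q0-b->q0 q1-a->q1 q1-b->q2 q2-a->q2 q2-b->q2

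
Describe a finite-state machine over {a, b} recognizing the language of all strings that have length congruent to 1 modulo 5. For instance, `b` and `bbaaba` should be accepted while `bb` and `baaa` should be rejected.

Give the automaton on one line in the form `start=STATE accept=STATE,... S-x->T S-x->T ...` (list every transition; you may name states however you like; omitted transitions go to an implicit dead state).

Count input length modulo 5: every symbol advances one step around the cycle q0 → q1 → q2 → q3 → q4 → q0. Accept at q1.
A 5-state machine:
        a   b  
>  q0   q1  q1 
 * q1   q2  q2 
   q2   q3  q3 
   q3   q4  q4 
   q4   q0  q0 
(> = start, * = accepting)

start=q0 accept=q1 q0-a->q1 q0-b->q1 q1-a->q2 q1-b->q2 q2-a->q3 q2-b->q3 q3-a->q4 q3-b->q4 q4-a->q0 q4-b->q0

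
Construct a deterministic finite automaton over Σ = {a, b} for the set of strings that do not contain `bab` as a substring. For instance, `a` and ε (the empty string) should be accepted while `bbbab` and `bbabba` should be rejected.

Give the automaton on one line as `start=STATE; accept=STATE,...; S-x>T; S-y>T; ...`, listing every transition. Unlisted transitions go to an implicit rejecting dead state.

start=q0; accept=q0,q1,q2; q0-a>q0; q0-b>q1; q1-a>q2; q1-b>q1; q2-a>q0; q2-b>q3; q3-a>q3; q3-b>q3

This is the complement of 'contains `bab`'. Use the same substring-matching states — q0 through q3 holding how much of `bab` has just been matched — but flip the accepting set: everything except the trap q3 accepts.
        a   b  
>* q0   q0  q1 
 * q1   q2  q1 
 * q2   q0  q3 
   q3   q3  q3 
(> = start, * = accepting)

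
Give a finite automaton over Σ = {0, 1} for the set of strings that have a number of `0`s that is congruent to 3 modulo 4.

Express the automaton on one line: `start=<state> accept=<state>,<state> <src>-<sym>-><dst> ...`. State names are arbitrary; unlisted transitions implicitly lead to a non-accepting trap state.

The only thing that matters is how many `0`s have appeared, reduced mod 4. Use one state per residue: S0 for 0, …, S3 for 3. Reading `0` moves to the next residue; anything else stays put. S3 is accepting.
A 4-state machine:
        0   1  
>  S0   S1  S0 
   S1   S2  S1 
   S2   S3  S2 
 * S3   S0  S3 
(> = start, * = accepting)

start=S0 accept=S3 S0-0->S1 S0-1->S0 S1-0->S2 S1-1->S1 S2-0->S3 S2-1->S2 S3-0->S0 S3-1->S3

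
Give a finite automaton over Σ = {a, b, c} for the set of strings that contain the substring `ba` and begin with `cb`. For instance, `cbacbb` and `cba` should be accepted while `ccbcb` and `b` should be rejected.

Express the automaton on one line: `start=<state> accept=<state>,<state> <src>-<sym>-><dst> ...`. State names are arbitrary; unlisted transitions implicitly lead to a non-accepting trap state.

Build one automaton per condition and run them in lockstep. One (3 states) tracks whether and how much of `ba` has been seen; the other (4 states) tracks whether the input so far still matches the prefix `cb`. Each combined state is a pair, one component from each; accept when both components accept.
An 8-state machine:
        a   b   c  
>  s0   s1  s2  s3 
   s1   s1  s2  s1 
   s2   s4  s2  s1 
   s3   s1  s5  s1 
   s4   s4  s4  s4 
   s5   s6  s5  s7 
 * s6   s6  s6  s6 
   s7   s7  s5  s7 
(> = start, * = accepting)

start=s0 accept=s6 s0-a->s1 s0-b->s2 s0-c->s3 s1-a->s1 s1-b->s2 s1-c->s1 s2-a->s4 s2-b->s2 s2-c->s1 s3-a->s1 s3-b->s5 s3-c->s1 s4-a->s4 s4-b->s4 s4-c->s4 s5-a->s6 s5-b->s5 s5-c->s7 s6-a->s6 s6-b->s6 s6-c->s6 s7-a->s7 s7-b->s5 s7-c->s7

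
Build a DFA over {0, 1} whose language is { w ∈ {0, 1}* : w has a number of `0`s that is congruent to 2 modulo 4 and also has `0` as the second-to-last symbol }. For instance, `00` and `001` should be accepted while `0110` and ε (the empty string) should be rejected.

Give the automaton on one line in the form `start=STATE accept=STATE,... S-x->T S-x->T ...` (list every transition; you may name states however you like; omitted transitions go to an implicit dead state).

Handle the two conditions separately and then intersect. The first has 4 states tracking the count of `0`s modulo 4; the second has 7 states tracking the last 2 symbols read. A product state is a pair (one from each), accepting exactly when both do. Minimizing collapses redundant product states.
8 states suffice.
        0   1  
>  q0   q1  q0 
   q1   q2  q3 
 * q2   q4  q5 
   q3   q6  q3 
   q4   q0  q4 
 * q5   q4  q7 
   q6   q4  q5 
   q7   q4  q7 
(> = start, * = accepting)

start=q0 accept=q2,q5 q0-0->q1 q0-1->q0 q1-0->q2 q1-1->q3 q2-0->q4 q2-1->q5 q3-0->q6 q3-1->q3 q4-0->q0 q4-1->q4 q5-0->q4 q5-1->q7 q6-0->q4 q6-1->q5 q7-0->q4 q7-1->q7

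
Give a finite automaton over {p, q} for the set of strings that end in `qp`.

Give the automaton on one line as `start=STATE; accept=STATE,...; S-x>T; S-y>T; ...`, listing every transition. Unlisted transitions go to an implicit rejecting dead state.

Let each state record the length of the longest suffix of the input read so far that is also a prefix of `qp`. s1 means the last symbol is `q`; s2 means the last 2 symbols are `qp`. Accept only at s2, where the string currently ends in `qp`.
        p   q  
>  s0   s0  s1 
   s1   s2  s1 
 * s2   s0  s1 
(> = start, * = accepting)

start=s0; accept=s2; s0-p>s0; s0-q>s1; s1-p>s2; s1-q>s1; s2-p>s0; s2-q>s1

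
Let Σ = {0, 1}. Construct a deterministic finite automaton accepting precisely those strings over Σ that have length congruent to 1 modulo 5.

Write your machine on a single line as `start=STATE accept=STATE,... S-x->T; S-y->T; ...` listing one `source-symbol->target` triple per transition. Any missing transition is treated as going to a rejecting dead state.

Count input length modulo 5: every symbol advances one step around the cycle q0 → q1 → q2 → q3 → q4 → q0. Accept at q1.
With 5 states:
        0   1  
>  q0   q1  q1 
 * q1   q2  q2 
   q2   q3  q3 
   q3   q4  q4 
   q4   q0  q0 
(> = start, * = accepting)

start=q0; accept=q1; q0-0->q1; q0-1->q1; q1-0->q2; q1-1->q2; q2-0->q3; q2-1->q3; q3-0->q4; q3-1->q4; q4-0->q0; q4-1->q0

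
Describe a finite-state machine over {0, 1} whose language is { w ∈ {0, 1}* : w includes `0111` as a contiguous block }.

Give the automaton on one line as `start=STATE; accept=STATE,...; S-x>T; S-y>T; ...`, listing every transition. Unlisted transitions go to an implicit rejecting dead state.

Track how much of `0111` has been matched so far: state s0 is no progress, s4 is the absorbing accept state reached once `0111` has occurred. Intermediate states record partial matches; on a mismatch, fall back to the longest reusable overlap.
        0   1  
>  s0   s1  s0 
   s1   s1  s2 
   s2   s1  s3 
   s3   s1  s4 
 * s4   s4  s4 
(> = start, * = accepting)

start=s0; accept=s4; s0-0>s1; s0-1>s0; s1-0>s1; s1-1>s2; s2-0>s1; s2-1>s3; s3-0>s1; s3-1>s4; s4-0>s4; s4-1>s4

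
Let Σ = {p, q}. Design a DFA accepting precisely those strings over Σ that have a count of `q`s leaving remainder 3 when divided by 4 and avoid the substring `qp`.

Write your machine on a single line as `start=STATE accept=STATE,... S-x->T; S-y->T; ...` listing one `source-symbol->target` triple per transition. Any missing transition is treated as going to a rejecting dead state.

start=A; accept=F; A-p->A; A-q->B; B-p->C; B-q->D; C-p->C; C-q->E; D-p->E; D-q->F; E-p->E; E-q->G; F-p->G; F-q->H; G-p->G; G-q->I; H-p->I; H-q->B; I-p->I; I-q->C

Handle the two conditions separately and then intersect. The first has 4 states tracking the count of `q`s modulo 4; the second has 3 states tracking partial matches of the forbidden pattern `qp`. A product state is a pair (one from each), accepting exactly when both do.
With 9 states:
       p  q 
>  A   A  B 
   B   C  D 
   C   C  E 
   D   E  F 
   E   E  G 
 * F   G  H 
   G   G  I 
   H   I  B 
   I   I  C 
(> = start, * = accepting)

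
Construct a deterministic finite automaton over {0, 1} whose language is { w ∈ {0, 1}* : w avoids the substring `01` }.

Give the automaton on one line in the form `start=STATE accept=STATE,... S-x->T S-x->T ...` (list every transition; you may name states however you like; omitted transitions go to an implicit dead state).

start=s0 accept=s0,s1 s0-0->s1 s0-1->s0 s1-0->s1 s1-1->s2 s2-0->s2 s2-1->s2

This is the complement of 'contains `01`'. Use the same substring-matching states — s0 through s2 holding how much of `01` has just been matched — but flip the accepting set: everything except the trap s2 accepts.
With 3 states:
        0   1  
>* s0   s1  s0 
 * s1   s1  s2 
   s2   s2  s2 
(> = start, * = accepting)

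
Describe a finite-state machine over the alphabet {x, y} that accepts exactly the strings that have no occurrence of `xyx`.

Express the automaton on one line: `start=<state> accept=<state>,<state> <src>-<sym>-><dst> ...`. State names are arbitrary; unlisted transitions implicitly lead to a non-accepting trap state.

start=q0 accept=q0,q1,q2 q0-x->q1 q0-y->q0 q1-x->q1 q1-y->q2 q2-x->q3 q2-y->q0 q3-x->q3 q3-y->q3

This is the complement of 'contains `xyx`'. Use the same substring-matching states — q0 through q3 holding how much of `xyx` has just been matched — but flip the accepting set: everything except the trap q3 accepts.
A 4-state machine:
        x   y  
>* q0   q1  q0 
 * q1   q1  q2 
 * q2   q3  q0 
   q3   q3  q3 
(> = start, * = accepting)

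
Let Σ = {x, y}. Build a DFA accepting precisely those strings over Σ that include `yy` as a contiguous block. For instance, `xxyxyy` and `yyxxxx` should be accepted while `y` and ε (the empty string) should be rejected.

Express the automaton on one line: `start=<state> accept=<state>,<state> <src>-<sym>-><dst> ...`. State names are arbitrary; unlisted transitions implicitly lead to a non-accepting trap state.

start=A accept=C A-x->A A-y->B B-x->A B-y->C C-x->C C-y->C

Track how much of `yy` has been matched so far: state A is no progress, C is the absorbing accept state reached once `yy` has occurred. Intermediate states record partial matches; on a mismatch, fall back to the longest reusable overlap.
       x  y 
>  A   A  B 
   B   A  C 
 * C   C  C 
(> = start, * = accepting)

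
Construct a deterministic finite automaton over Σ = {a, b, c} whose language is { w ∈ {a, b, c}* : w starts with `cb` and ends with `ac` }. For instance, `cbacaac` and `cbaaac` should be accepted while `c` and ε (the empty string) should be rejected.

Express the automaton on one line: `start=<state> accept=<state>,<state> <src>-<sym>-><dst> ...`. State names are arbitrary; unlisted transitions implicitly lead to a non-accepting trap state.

Build one automaton per condition and run them in lockstep. One (4 states) tracks whether the input so far still matches the prefix `cb`; the other (3 states) tracks how much of the suffix `ac` has currently been matched. Each combined state is a pair, one component from each; accept when both components accept. Minimizing collapses redundant product states.
6 states suffice.
        a   b   c  
>  S0   S1  S1  S2 
   S1   S1  S1  S1 
   S2   S1  S3  S1 
   S3   S4  S3  S3 
   S4   S4  S3  S5 
 * S5   S4  S3  S3 
(> = start, * = accepting)

start=S0 accept=S5 S0-a->S1 S0-b->S1 S0-c->S2 S1-a->S1 S1-b->S1 S1-c->S1 S2-a->S1 S2-b->S3 S2-c->S1 S3-a->S4 S3-b->S3 S3-c->S3 S4-a->S4 S4-b->S3 S4-c->S5 S5-a->S4 S5-b->S3 S5-c->S3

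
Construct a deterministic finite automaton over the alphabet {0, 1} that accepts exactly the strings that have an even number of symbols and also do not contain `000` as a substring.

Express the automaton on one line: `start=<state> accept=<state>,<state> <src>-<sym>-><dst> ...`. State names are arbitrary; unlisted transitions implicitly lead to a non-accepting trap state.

start=s0 accept=s0,s3,s4 s0-0->s1 s0-1->s2 s1-0->s3 s1-1->s0 s2-0->s4 s2-1->s0 s3-0->s5 s3-1->s2 s4-0->s6 s4-1->s2 s5-0->s7 s5-1->s7 s6-0->s7 s6-1->s0 s7-0->s5 s7-1->s5

Build one automaton per condition and run them in lockstep. One (2 states) tracks the input length modulo 2; the other (4 states) tracks partial matches of the forbidden pattern `000`. Each combined state is a pair, one component from each; accept when both components accept.
        0   1  
>* s0   s1  s2 
   s1   s3  s0 
   s2   s4  s0 
 * s3   s5  s2 
 * s4   s6  s2 
   s5   s7  s7 
   s6   s7  s0 
   s7   s5  s5 
(> = start, * = accepting)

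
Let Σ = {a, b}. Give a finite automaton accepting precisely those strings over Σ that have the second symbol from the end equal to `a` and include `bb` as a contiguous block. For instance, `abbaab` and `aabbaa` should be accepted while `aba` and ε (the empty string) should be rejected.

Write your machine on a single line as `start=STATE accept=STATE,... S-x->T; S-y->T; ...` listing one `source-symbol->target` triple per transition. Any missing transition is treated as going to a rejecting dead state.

Run two small machines in parallel and take their product. One (7 states) tracks the last 2 symbols read; the other (3 states) tracks whether and how much of `bb` has been seen. Each combined state is a pair, one component from each; accept when both components accept. Equivalent product states are then merged.
A 6-state machine:
        a   b  
>  s0   s0  s1 
   s1   s0  s2 
   s2   s3  s2 
   s3   s4  s5 
 * s4   s4  s5 
 * s5   s3  s2 
(> = start, * = accepting)

start=s0; accept=s4,s5; s0-a->s0; s0-b->s1; s1-a->s0; s1-b->s2; s2-a->s3; s2-b->s2; s3-a->s4; s3-b->s5; s4-a->s4; s4-b->s5; s5-a->s3; s5-b->s2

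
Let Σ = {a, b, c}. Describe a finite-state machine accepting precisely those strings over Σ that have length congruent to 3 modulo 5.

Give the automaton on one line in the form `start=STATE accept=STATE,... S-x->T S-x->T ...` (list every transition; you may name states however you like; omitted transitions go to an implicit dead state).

start=q0 accept=q3 q0-a->q1 q0-b->q1 q0-c->q1 q1-a->q2 q1-b->q2 q1-c->q2 q2-a->q3 q2-b->q3 q2-c->q3 q3-a->q4 q3-b->q4 q3-c->q4 q4-a->q0 q4-b->q0 q4-c->q0

Only the length mod 5 matters, so use a 5-cycle: from any state, every input symbol moves to the next state, wrapping q4 back to q0. Mark q3 accepting.
5 states suffice.
        a   b   c  
>  q0   q1  q1  q1 
   q1   q2  q2  q2 
   q2   q3  q3  q3 
 * q3   q4  q4  q4 
   q4   q0  q0  q0 
(> = start, * = accepting)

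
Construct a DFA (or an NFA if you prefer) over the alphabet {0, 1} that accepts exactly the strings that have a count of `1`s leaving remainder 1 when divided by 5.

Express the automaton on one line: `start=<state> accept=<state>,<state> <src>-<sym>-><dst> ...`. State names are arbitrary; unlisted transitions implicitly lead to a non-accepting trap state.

The only thing that matters is how many `1`s have appeared, reduced mod 5. Use one state per residue: A for 0, …, E for 4. Reading `1` moves to the next residue; anything else stays put. B is accepting.
       0  1 
>  A   A  B 
 * B   B  C 
   C   C  D 
   D   D  E 
   E   E  A 
(> = start, * = accepting)

start=A accept=B A-0->A A-1->B B-0->B B-1->C C-0->C C-1->D D-0->D D-1->E E-0->E E-1->A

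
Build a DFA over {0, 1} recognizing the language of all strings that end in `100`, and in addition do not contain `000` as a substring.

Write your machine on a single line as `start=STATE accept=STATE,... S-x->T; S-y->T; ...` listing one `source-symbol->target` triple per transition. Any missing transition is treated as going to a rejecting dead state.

start=q0; accept=q6; q0-0->q1; q0-1->q2; q1-0->q3; q1-1->q2; q2-0->q4; q2-1->q2; q3-0->q5; q3-1->q2; q4-0->q6; q4-1->q2; q5-0->q5; q5-1->q5; q6-0->q5; q6-1->q2

Build one automaton per condition and run them in lockstep. The first has 4 states tracking how much of the suffix `100` has currently been matched; the second has 4 states tracking partial matches of the forbidden pattern `000`. A product state is a pair (one from each), accepting exactly when both do. Minimizing collapses redundant product states.
7 states suffice.
        0   1  
>  q0   q1  q2 
   q1   q3  q2 
   q2   q4  q2 
   q3   q5  q2 
   q4   q6  q2 
   q5   q5  q5 
 * q6   q5  q2 
(> = start, * = accepting)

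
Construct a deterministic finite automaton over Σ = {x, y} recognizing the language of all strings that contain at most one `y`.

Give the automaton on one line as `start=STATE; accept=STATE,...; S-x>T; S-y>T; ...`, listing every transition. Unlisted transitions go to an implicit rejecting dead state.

Count `y`s, saturating at 2: state S0 means no `y` yet, S1 means one `y` seen, S2 means more than one. Each `y` increments (capped at S2); other symbols loop. Accept from {S0, S1}.
3 states suffice.
        x   y  
>* S0   S0  S1 
 * S1   S1  S2 
   S2   S2  S2 
(> = start, * = accepting)

start=S0; accept=S0,S1; S0-x>S0; S0-y>S1; S1-x>S1; S1-y>S2; S2-x>S2; S2-y>S2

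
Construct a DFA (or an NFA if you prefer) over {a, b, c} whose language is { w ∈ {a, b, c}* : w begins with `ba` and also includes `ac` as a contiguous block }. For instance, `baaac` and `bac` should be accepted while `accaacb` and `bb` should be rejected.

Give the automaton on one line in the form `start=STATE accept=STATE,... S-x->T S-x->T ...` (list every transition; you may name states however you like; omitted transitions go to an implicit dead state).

Handle the two conditions separately and then intersect. One (4 states) tracks whether the input so far still matches the prefix `ba`; the other (3 states) tracks whether and how much of `ac` has been seen. Each combined state is a pair, one component from each; accept when both components accept.
With 8 states:
        a   b   c  
>  q0   q1  q2  q3 
   q1   q1  q3  q4 
   q2   q5  q3  q3 
   q3   q1  q3  q3 
   q4   q4  q4  q4 
   q5   q5  q6  q7 
   q6   q5  q6  q6 
 * q7   q7  q7  q7 
(> = start, * = accepting)

start=q0 accept=q7 q0-a->q1 q0-b->q2 q0-c->q3 q1-a->q1 q1-b->q3 q1-c->q4 q2-a->q5 q2-b->q3 q2-c->q3 q3-a->q1 q3-b->q3 q3-c->q3 q4-a->q4 q4-b->q4 q4-c->q4 q5-a->q5 q5-b->q6 q5-c->q7 q6-a->q5 q6-b->q6 q6-c->q6 q7-a->q7 q7-b->q7 q7-c->q7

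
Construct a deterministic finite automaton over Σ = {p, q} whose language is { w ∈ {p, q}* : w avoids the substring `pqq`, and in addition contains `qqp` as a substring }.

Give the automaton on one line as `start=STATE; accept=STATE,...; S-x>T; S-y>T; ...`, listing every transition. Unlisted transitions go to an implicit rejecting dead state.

Run two small machines in parallel and take their product. The first has 4 states tracking partial matches of the forbidden pattern `pqq`; the second has 4 states tracking whether and how much of `qqp` has been seen. A product state is a pair (one from each), accepting exactly when both do.
A 9-state machine:
       p  q 
>  A   B  C 
   B   B  D 
   C   B  E 
   D   B  F 
   E   G  E 
   F   H  F 
 * G   G  I 
   H   H  H 
 * I   G  H 
(> = start, * = accepting)

start=A; accept=G,I; A-p>B; A-q>C; B-p>B; B-q>D; C-p>B; C-q>E; D-p>B; D-q>F; E-p>G; E-q>E; F-p>H; F-q>F; G-p>G; G-q>I; H-p>H; H-q>H; I-p>G; I-q>H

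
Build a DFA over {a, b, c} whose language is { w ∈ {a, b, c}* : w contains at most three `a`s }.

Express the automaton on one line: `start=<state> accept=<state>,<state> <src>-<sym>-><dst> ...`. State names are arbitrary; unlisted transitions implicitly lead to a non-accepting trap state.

start=q0 accept=q0,q1,q2,q3 q0-a->q1 q0-b->q0 q0-c->q0 q1-a->q2 q1-b->q1 q1-c->q1 q2-a->q3 q2-b->q2 q2-c->q2 q3-a->q4 q3-b->q3 q3-c->q3 q4-a->q4 q4-b->q4 q4-c->q4

Count `a`s, saturating at 4: states q0 through q3 mean 0 through 3 `a`s seen; q4 means more than 3. Each `a` increments (capped at q4); other symbols loop. Accept from {q0, q1, q2, q3}.
A 5-state machine:
        a   b   c  
>* q0   q1  q0  q0 
 * q1   q2  q1  q1 
 * q2   q3  q2  q2 
 * q3   q4  q3  q3 
   q4   q4  q4  q4 
(> = start, * = accepting)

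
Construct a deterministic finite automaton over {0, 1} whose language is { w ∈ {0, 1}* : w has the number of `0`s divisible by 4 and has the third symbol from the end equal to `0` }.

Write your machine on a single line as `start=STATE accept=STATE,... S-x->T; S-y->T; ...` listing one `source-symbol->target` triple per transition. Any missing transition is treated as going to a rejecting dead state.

Run two small machines in parallel and take their product. One (4 states) tracks the count of `0`s modulo 4; the other (15 states) tracks the last 3 symbols read. Each combined state is a pair, one component from each; accept when both components accept. Equivalent product states are then merged.
A 15-state machine:
          0    1  
>  s0     s1   s0 
   s1     s2   s1 
   s2     s3   s4 
   s3     s5   s6 
   s4     s7   s4 
 * s5     s1   s8 
   s6     s9  s10 
   s7    s11   s6 
 * s8     s1  s12 
 * s9     s1  s13 
   s10   s14  s10 
   s11    s1   s8 
 * s12    s1   s0 
   s13    s1  s12 
   s14    s1  s13 
(> = start, * = accepting)

start=s0; accept=s5,s8,s9,s12; s0-0->s1; s0-1->s0; s1-0->s2; s1-1->s1; s2-0->s3; s2-1->s4; s3-0->s5; s3-1->s6; s4-0->s7; s4-1->s4; s5-0->s1; s5-1->s8; s6-0->s9; s6-1->s10; s7-0->s11; s7-1->s6; s8-0->s1; s8-1->s12; s9-0->s1; s9-1->s13; s10-0->s14; s10-1->s10; s11-0->s1; s11-1->s8; s12-0->s1; s12-1->s0; s13-0->s1; s13-1->s12; s14-0->s1; s14-1->s13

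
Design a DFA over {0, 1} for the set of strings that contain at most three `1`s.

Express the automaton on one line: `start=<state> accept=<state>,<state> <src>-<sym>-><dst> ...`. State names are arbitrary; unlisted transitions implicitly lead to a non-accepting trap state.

start=S0 accept=S0,S1,S2,S3 S0-0->S0 S0-1->S1 S1-0->S1 S1-1->S2 S2-0->S2 S2-1->S3 S3-0->S3 S3-1->S4 S4-0->S4 S4-1->S4

Only the number of `1`s matters, and only up to 4. Make a chain S0 → S1 → S2 → S3 → S4 advanced by each `1` (with S4 absorbing); every other symbol self-loops. The accepting set is {S0, S1, S2, S3}.
A 5-state machine:
        0   1  
>* S0   S0  S1 
 * S1   S1  S2 
 * S2   S2  S3 
 * S3   S3  S4 
   S4   S4  S4 
(> = start, * = accepting)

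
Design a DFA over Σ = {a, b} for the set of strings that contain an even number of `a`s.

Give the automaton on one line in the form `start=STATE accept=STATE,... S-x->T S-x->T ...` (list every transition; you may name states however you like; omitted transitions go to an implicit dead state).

Keep the running count of `a`s modulo 2: each `a` advances along the cycle q0 → q1 → q0 while other symbols loop. Accept at q0.
A 2-state machine:
        a   b  
>* q0   q1  q0 
   q1   q0  q1 
(> = start, * = accepting)

start=q0 accept=q0 q0-a->q1 q0-b->q0 q1-a->q0 q1-b->q1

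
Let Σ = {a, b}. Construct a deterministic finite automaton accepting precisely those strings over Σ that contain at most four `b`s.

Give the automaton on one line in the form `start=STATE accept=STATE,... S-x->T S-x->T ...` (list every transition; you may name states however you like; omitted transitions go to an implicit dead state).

start=q0 accept=q0,q1,q2,q3,q4 q0-a->q0 q0-b->q1 q1-a->q1 q1-b->q2 q2-a->q2 q2-b->q3 q3-a->q3 q3-b->q4 q4-a->q4 q4-b->q5 q5-a->q5 q5-b->q5

Count `b`s, saturating at 5: states q0 through q4 mean 0 through 4 `b`s seen; q5 means more than 4. Each `b` increments (capped at q5); other symbols loop. Accept from {q0, q1, q2, q3, q4}.
6 states suffice.
        a   b  
>* q0   q0  q1 
 * q1   q1  q2 
 * q2   q2  q3 
 * q3   q3  q4 
 * q4   q4  q5 
   q5   q5  q5 
(> = start, * = accepting)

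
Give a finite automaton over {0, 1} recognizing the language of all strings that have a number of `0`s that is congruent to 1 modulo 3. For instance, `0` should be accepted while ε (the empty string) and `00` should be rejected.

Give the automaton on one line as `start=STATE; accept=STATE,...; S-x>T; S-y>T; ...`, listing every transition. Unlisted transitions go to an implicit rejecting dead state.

start=q0; accept=q1; q0-0>q1; q0-1>q0; q1-0>q2; q1-1>q1; q2-0>q0; q2-1>q2

Keep the running count of `0`s modulo 3: each `0` advances along the cycle q0 → q1 → q2 → q0 while other symbols loop. Accept at q1.
        0   1  
>  q0   q1  q0 
 * q1   q2  q1 
   q2   q0  q2 
(> = start, * = accepting)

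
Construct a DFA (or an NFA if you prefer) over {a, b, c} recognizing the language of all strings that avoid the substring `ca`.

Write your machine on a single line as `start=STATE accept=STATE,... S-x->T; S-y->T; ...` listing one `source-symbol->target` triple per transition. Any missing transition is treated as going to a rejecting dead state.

This is the complement of 'contains `ca`'. Use the same substring-matching states — S0 through S2 holding how much of `ca` has just been matched — but flip the accepting set: everything except the trap S2 accepts.
        a   b   c  
>* S0   S0  S0  S1 
 * S1   S2  S0  S1 
   S2   S2  S2  S2 
(> = start, * = accepting)

start=S0; accept=S0,S1; S0-a->S0; S0-b->S0; S0-c->S1; S1-a->S2; S1-b->S0; S1-c->S1; S2-a->S2; S2-b->S2; S2-c->S2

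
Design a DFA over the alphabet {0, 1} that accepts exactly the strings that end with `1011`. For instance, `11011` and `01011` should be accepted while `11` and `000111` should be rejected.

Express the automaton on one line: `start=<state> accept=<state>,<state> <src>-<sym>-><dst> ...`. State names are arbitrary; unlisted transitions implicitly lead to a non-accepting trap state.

start=s0 accept=s4 s0-0->s0 s0-1->s1 s1-0->s2 s1-1->s1 s2-0->s0 s2-1->s3 s3-0->s2 s3-1->s4 s4-0->s2 s4-1->s1

Let each state record the length of the longest suffix of the input read so far that is also a prefix of `1011`. s1 means the last symbol is `1`; s2 means the last 2 symbols are `10`; s3 means the last 3 symbols are `101`; s4 means the last 4 symbols are `1011`. Accept only at s4, where the string currently ends in `1011`.
5 states suffice.
        0   1  
>  s0   s0  s1 
   s1   s2  s1 
   s2   s0  s3 
   s3   s2  s4 
 * s4   s2  s1 
(> = start, * = accepting)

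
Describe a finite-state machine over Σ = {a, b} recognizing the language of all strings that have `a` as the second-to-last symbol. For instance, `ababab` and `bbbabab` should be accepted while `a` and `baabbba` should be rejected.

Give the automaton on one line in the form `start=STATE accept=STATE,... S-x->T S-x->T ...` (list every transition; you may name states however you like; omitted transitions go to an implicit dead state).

A DFA must remember the last 2 symbols (since which symbol is second-to-last isn't known until the input ends). Use one state per possible window of the last ≤2 symbols; accept from those whose window starts with `a`.
        a   b  
>  q0   q1  q2 
   q1   q3  q4 
   q2   q5  q6 
 * q3   q3  q4 
 * q4   q5  q6 
   q5   q3  q4 
   q6   q5  q6 
(> = start, * = accepting)

start=q0 accept=q3,q4 q0-a->q1 q0-b->q2 q1-a->q3 q1-b->q4 q2-a->q5 q2-b->q6 q3-a->q3 q3-b->q4 q4-a->q5 q4-b->q6 q5-a->q3 q5-b->q4 q6-a->q5 q6-b->q6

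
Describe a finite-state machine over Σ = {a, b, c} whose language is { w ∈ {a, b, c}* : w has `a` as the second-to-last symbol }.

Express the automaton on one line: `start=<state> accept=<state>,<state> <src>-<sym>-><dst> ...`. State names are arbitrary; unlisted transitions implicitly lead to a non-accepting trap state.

Because acceptance depends on a position counted from the end, the machine has to buffer the most recent 2 symbols. Make each state the string of the last up-to-2 symbols read; on input `x` shift the window left and append `x`. Accept when the buffered window has length 2 and begins with `a`.
A 13-state machine:
          a    b    c  
>  q0     q1   q2   q3 
   q1     q4   q5   q6 
   q2     q7   q8   q9 
   q3    q10  q11  q12 
 * q4     q4   q5   q6 
 * q5     q7   q8   q9 
 * q6    q10  q11  q12 
   q7     q4   q5   q6 
   q8     q7   q8   q9 
   q9    q10  q11  q12 
   q10    q4   q5   q6 
   q11    q7   q8   q9 
   q12   q10  q11  q12 
(> = start, * = accepting)

start=q0 accept=q4,q5,q6 q0-a->q1 q0-b->q2 q0-c->q3 q1-a->q4 q1-b->q5 q1-c->q6 q2-a->q7 q2-b->q8 q2-c->q9 q3-a->q10 q3-b->q11 q3-c->q12 q4-a->q4 q4-b->q5 q4-c->q6 q5-a->q7 q5-b->q8 q5-c->q9 q6-a->q10 q6-b->q11 q6-c->q12 q7-a->q4 q7-b->q5 q7-c->q6 q8-a->q7 q8-b->q8 q8-c->q9 q9-a->q10 q9-b->q11 q9-c->q12 q10-a->q4 q10-b->q5 q10-c->q6 q11-a->q7 q11-b->q8 q11-c->q9 q12-a->q10 q12-b->q11 q12-c->q12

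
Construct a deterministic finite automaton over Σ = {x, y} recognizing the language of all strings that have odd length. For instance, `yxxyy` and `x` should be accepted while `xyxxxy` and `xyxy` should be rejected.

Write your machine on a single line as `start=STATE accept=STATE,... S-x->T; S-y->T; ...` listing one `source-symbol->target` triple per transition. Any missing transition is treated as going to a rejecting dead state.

Only the length mod 2 matters, so use a 2-cycle: from any state, every input symbol moves to the next state, wrapping B back to A. Mark B accepting.
       x  y 
>  A   B  B 
 * B   A  A 
(> = start, * = accepting)

start=A; accept=B; A-x->B; A-y->B; B-x->A; B-y->A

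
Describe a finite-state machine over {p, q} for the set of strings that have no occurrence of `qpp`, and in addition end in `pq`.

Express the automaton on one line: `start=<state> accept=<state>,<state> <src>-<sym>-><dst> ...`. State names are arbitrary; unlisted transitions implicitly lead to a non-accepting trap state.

start=S0 accept=S3 S0-p->S1 S0-q->S2 S1-p->S1 S1-q->S3 S2-p->S4 S2-q->S2 S3-p->S4 S3-q->S2 S4-p->S5 S4-q->S3 S5-p->S5 S5-q->S5

Run two small machines in parallel and take their product. The first has 4 states tracking partial matches of the forbidden pattern `qpp`; the second has 3 states tracking how much of the suffix `pq` has currently been matched. A product state is a pair (one from each), accepting exactly when both do. Minimizing collapses redundant product states.
6 states suffice.
        p   q  
>  S0   S1  S2 
   S1   S1  S3 
   S2   S4  S2 
 * S3   S4  S2 
   S4   S5  S3 
   S5   S5  S5 
(> = start, * = accepting)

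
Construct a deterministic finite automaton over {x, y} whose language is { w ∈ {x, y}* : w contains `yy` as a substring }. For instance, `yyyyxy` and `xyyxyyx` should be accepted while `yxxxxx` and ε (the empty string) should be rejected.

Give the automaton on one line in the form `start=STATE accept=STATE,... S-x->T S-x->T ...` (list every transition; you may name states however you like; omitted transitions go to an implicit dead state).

Track how much of `yy` has been matched so far: state A is no progress, C is the absorbing accept state reached once `yy` has occurred. Intermediate states record partial matches; on a mismatch, fall back to the longest reusable overlap.
3 states suffice.
       x  y 
>  A   A  B 
   B   A  C 
 * C   C  C 
(> = start, * = accepting)

start=A accept=C A-x->A A-y->B B-x->A B-y->C C-x->C C-y->C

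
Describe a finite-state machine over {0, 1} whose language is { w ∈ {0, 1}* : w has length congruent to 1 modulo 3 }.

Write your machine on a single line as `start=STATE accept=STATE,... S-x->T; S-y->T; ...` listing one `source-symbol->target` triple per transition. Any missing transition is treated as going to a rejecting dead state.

start=s0; accept=s1; s0-0->s1; s0-1->s1; s1-0->s2; s1-1->s2; s2-0->s0; s2-1->s0

Count input length modulo 3: every symbol advances one step around the cycle s0 → s1 → s2 → s0. Accept at s1.
With 3 states:
        0   1  
>  s0   s1  s1 
 * s1   s2  s2 
   s2   s0  s0 
(> = start, * = accepting)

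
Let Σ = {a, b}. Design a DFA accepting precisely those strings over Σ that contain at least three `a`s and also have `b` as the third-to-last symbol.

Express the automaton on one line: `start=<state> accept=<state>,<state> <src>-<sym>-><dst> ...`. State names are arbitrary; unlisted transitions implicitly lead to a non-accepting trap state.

start=s0 accept=s10,s12,s13,s14 s0-a->s1 s0-b->s0 s1-a->s2 s1-b->s3 s2-a->s4 s2-b->s5 s3-a->s6 s3-b->s3 s4-a->s4 s4-b->s7 s5-a->s8 s5-b->s9 s6-a->s10 s6-b->s5 s7-a->s8 s7-b->s11 s8-a->s10 s8-b->s12 s9-a->s13 s9-b->s9 s10-a->s4 s10-b->s7 s11-a->s13 s11-b->s14 s12-a->s8 s12-b->s11 s13-a->s10 s13-b->s12 s14-a->s13 s14-b->s14

Build one automaton per condition and run them in lockstep. The first has 5 states tracking the count of `a`s, saturating at 4; the second has 15 states tracking the last 3 symbols read. A product state is a pair (one from each), accepting exactly when both do. After merging equivalent states the machine shrinks.
With 15 states:
          a    b  
>  s0     s1   s0 
   s1     s2   s3 
   s2     s4   s5 
   s3     s6   s3 
   s4     s4   s7 
   s5     s8   s9 
   s6    s10   s5 
   s7     s8  s11 
   s8    s10  s12 
   s9    s13   s9 
 * s10    s4   s7 
   s11   s13  s14 
 * s12    s8  s11 
 * s13   s10  s12 
 * s14   s13  s14 
(> = start, * = accepting)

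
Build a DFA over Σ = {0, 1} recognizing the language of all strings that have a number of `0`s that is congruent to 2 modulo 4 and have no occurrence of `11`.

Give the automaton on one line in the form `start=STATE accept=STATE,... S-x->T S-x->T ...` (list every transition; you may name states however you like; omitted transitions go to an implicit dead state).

start=q0 accept=q3,q7 q0-0->q1 q0-1->q2 q1-0->q3 q1-1->q4 q2-0->q1 q2-1->q5 q3-0->q6 q3-1->q7 q4-0->q3 q4-1->q5 q5-0->q5 q5-1->q5 q6-0->q0 q6-1->q8 q7-0->q6 q7-1->q5 q8-0->q0 q8-1->q5

Run two small machines in parallel and take their product. One (4 states) tracks the count of `0`s modulo 4; the other (3 states) tracks partial matches of the forbidden pattern `11`. Each combined state is a pair, one component from each; accept when both components accept. After merging equivalent states the machine shrinks.
A 9-state machine:
        0   1  
>  q0   q1  q2 
   q1   q3  q4 
   q2   q1  q5 
 * q3   q6  q7 
   q4   q3  q5 
   q5   q5  q5 
   q6   q0  q8 
 * q7   q6  q5 
   q8   q0  q5 
(> = start, * = accepting)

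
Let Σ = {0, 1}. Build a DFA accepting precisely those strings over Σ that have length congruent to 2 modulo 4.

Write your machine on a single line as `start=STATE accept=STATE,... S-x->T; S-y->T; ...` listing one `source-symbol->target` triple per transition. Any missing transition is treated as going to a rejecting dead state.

start=q0; accept=q2; q0-0->q1; q0-1->q1; q1-0->q2; q1-1->q2; q2-0->q3; q2-1->q3; q3-0->q0; q3-1->q0

Count input length modulo 4: every symbol advances one step around the cycle q0 → q1 → q2 → q3 → q0. Accept at q2.
A 4-state machine:
        0   1  
>  q0   q1  q1 
   q1   q2  q2 
 * q2   q3  q3 
   q3   q0  q0 
(> = start, * = accepting)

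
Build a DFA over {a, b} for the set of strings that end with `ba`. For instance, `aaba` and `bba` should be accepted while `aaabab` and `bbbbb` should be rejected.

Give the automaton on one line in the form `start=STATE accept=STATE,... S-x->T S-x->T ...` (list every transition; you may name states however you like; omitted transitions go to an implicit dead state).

start=s0 accept=s2 s0-a->s0 s0-b->s1 s1-a->s2 s1-b->s1 s2-a->s0 s2-b->s1

Remember how much of `ba` the current input suffix matches. State s0 means no match yet; s1 means the last symbol is `b`; s2 means the last 2 symbols are `ba`. Only s2 accepts. On a mismatch, fall back to the longest proper suffix that is still a prefix of `ba`.
With 3 states:
        a   b  
>  s0   s0  s1 
   s1   s2  s1 
 * s2   s0  s1 
(> = start, * = accepting)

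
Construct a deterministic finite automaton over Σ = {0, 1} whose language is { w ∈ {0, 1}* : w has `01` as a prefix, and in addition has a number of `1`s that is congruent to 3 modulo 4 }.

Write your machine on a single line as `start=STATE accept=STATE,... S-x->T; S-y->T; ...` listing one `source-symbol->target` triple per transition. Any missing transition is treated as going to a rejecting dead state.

Handle the two conditions separately and then intersect. The first has 4 states tracking whether the input so far still matches the prefix `01`; the second has 4 states tracking the count of `1`s modulo 4. A product state is a pair (one from each), accepting exactly when both do. After merging equivalent states the machine shrinks.
7 states suffice.
        0   1  
>  q0   q1  q2 
   q1   q2  q3 
   q2   q2  q2 
   q3   q3  q4 
   q4   q4  q5 
 * q5   q5  q6 
   q6   q6  q3 
(> = start, * = accepting)

start=q0; accept=q5; q0-0->q1; q0-1->q2; q1-0->q2; q1-1->q3; q2-0->q2; q2-1->q2; q3-0->q3; q3-1->q4; q4-0->q4; q4-1->q5; q5-0->q5; q5-1->q6; q6-0->q6; q6-1->q3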